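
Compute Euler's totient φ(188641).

178080

Factor: 188641 = 41 · 43 · 107.
φ(188641) = (41−1) · (43−1) · (107−1) = 40 · 42 · 106 = 178080.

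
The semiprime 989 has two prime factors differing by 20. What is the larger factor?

Since p = q + 20, we have 989 = q(q + 20), so q² + 20q − 989 = 0.
Discriminant: 20² + 4·989 = 400 + 3956 = 4356; √4356 = 66.
q = (−20 + 66)/2 = 23, and p = q + 20 = 43.
Check: 23 · 43 = 989.

43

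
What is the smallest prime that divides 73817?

73817 is odd.
Digit sum 26, not divisible by 3.
Ends in 7: not divisible by 5.
7: 73817 = 7·10545 + 2
11: 73817 = 11·6710 + 7
13: 73817 = 13·5678 + 3
17: 73817 = 17·4342 + 3
19: 73817 = 19·3885 + 2
23: 73817 = 23·3209 + 10
29: 73817 = 29·2545 + 12
31: 73817 = 31·2381 + 6
37: 73817 = 37·1995 + 2
41: 73817 = 41·1800 + 17
43: 73817 = 43·1716 + 29
47: 73817 = 47·1570 + 27
53: 73817 = 53·1392 + 41
59: 73817 = 59·1251 + 8
61: 73817 = 61·1210 + 7
67: 73817 = 67·1101 + 50
71: 73817 = 71·1039 + 48
73: 73817 = 73·1011 + 14
79: 73817 = 79·934 + 31
83: 73817 = 83·889 + 30
89: 73817 = 89·829 + 36
97: 73817 = 97·761

97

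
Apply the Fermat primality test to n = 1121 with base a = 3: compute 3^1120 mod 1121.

3^1 ≡ 3 (mod 1121)
3^2 ≡ 3^2 = 9 ≡ 9 (mod 1121)
3^4 ≡ 9^2 = 81 ≡ 81 (mod 1121)
3^8 ≡ 81^2 = 6561 ≡ 956 (mod 1121)
3^16 ≡ 956^2 = 913936 ≡ 321 (mod 1121)
3^32 ≡ 321^2 = 103041 ≡ 1030 (mod 1121)
3^64 ≡ 1030^2 = 1060900 ≡ 434 (mod 1121)
3^128 ≡ 434^2 = 188356 ≡ 28 (mod 1121)
3^256 ≡ 28^2 = 784 ≡ 784 (mod 1121)
3^512 ≡ 784^2 = 614656 ≡ 348 (mod 1121)
3^1024 ≡ 348^2 = 121104 ≡ 36 (mod 1121)
1120 = 1024 + 64 + 32 in binary powers of 2.
So 3^1120 ≡ 36 · 434 · 1030 ≡ 765 (mod 1121).
Since 765 ≠ 1, base 3 is a Fermat witness: 1121 is composite.

765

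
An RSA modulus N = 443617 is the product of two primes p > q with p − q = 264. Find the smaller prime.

Since p = q + 264, we have 443617 = q(q + 264), so q² + 264q − 443617 = 0.
Discriminant: 264² + 4·443617 = 69696 + 1774468 = 1844164; √1844164 = 1358.
q = (−264 + 1358)/2 = 547, and p = q + 264 = 811.
Check: 547 · 811 = 443617.

547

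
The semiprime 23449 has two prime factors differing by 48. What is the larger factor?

179

Since p = q + 48, we have 23449 = q(q + 48), so q² + 48q − 23449 = 0.
Discriminant: 48² + 4·23449 = 2304 + 93796 = 96100; √96100 = 310.
q = (−48 + 310)/2 = 131, and p = q + 48 = 179.
Check: 131 · 179 = 23449.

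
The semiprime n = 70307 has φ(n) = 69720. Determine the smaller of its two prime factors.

φ(n) = (p−1)(q−1) = n − (p+q) + 1, so p + q = 70307 − 69720 + 1 = 588.
p and q are the roots of t² − 588t + 70307 = 0.
Discriminant: 588² − 4·70307 = 345744 − 281228 = 64516; √64516 = 254.
q = (588 − 254)/2 = 167, p = (588 + 254)/2 = 421.
Check: 167 · 421 = 70307.

167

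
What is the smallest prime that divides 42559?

42559 is odd.
Digit sum 25, not divisible by 3.
Ends in 9: not divisible by 5.
7: 42559 = 7·6079 + 6
11: 42559 = 11·3869

11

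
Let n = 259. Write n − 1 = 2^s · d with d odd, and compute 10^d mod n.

223

259 − 1 = 258 = 2^1 · 129, so d = 129.
10^1 ≡ 10 (mod 259)
10^2 ≡ 10^2 = 100 ≡ 100 (mod 259)
10^4 ≡ 100^2 = 10000 ≡ 158 (mod 259)
10^8 ≡ 158^2 = 24964 ≡ 100 (mod 259)
10^16 ≡ 100^2 = 10000 ≡ 158 (mod 259)
10^32 ≡ 158^2 = 24964 ≡ 100 (mod 259)
10^64 ≡ 100^2 = 10000 ≡ 158 (mod 259)
10^128 ≡ 158^2 = 24964 ≡ 100 (mod 259)
129 = 128 + 1 in binary powers of 2.
So 10^129 ≡ 100 · 10 ≡ 223 (mod 259).
Squaring chain: 223; never reaches −1, so base 10 is a Miller–Rabin witness that 259 is composite.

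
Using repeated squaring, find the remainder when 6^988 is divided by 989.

522

6^1 ≡ 6 (mod 989)
6^2 ≡ 6^2 = 36 ≡ 36 (mod 989)
6^4 ≡ 36^2 = 1296 ≡ 307 (mod 989)
6^8 ≡ 307^2 = 94249 ≡ 294 (mod 989)
6^16 ≡ 294^2 = 86436 ≡ 393 (mod 989)
6^32 ≡ 393^2 = 154449 ≡ 165 (mod 989)
6^64 ≡ 165^2 = 27225 ≡ 522 (mod 989)
6^128 ≡ 522^2 = 272484 ≡ 509 (mod 989)
6^256 ≡ 509^2 = 259081 ≡ 952 (mod 989)
6^512 ≡ 952^2 = 906304 ≡ 380 (mod 989)
988 = 512 + 256 + 128 + 64 + 16 + 8 + 4 in binary powers of 2.
So 6^988 ≡ 380 · 952 · 509 · 522 · 393 · 294 · 307 ≡ 522 (mod 989).
Since 522 ≠ 1, base 6 is a Fermat witness: 989 is composite.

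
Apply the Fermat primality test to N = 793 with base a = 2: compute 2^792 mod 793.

2^1 ≡ 2 (mod 793)
2^2 ≡ 2^2 = 4 ≡ 4 (mod 793)
2^4 ≡ 4^2 = 16 ≡ 16 (mod 793)
2^8 ≡ 16^2 = 256 ≡ 256 (mod 793)
2^16 ≡ 256^2 = 65536 ≡ 510 (mod 793)
2^32 ≡ 510^2 = 260100 ≡ 789 (mod 793)
2^64 ≡ 789^2 = 622521 ≡ 16 (mod 793)
2^128 ≡ 16^2 = 256 ≡ 256 (mod 793)
2^256 ≡ 256^2 = 65536 ≡ 510 (mod 793)
2^512 ≡ 510^2 = 260100 ≡ 789 (mod 793)
792 = 512 + 256 + 16 + 8 in binary powers of 2.
So 2^792 ≡ 789 · 510 · 510 · 256 ≡ 131 (mod 793).
Since 131 ≠ 1, base 2 is a Fermat witness: 793 is composite.

131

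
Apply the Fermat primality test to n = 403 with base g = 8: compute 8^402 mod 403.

8^1 ≡ 8 (mod 403)
8^2 ≡ 8^2 = 64 ≡ 64 (mod 403)
8^4 ≡ 64^2 = 4096 ≡ 66 (mod 403)
8^8 ≡ 66^2 = 4356 ≡ 326 (mod 403)
8^16 ≡ 326^2 = 106276 ≡ 287 (mod 403)
8^32 ≡ 287^2 = 82369 ≡ 157 (mod 403)
8^64 ≡ 157^2 = 24649 ≡ 66 (mod 403)
8^128 ≡ 66^2 = 4356 ≡ 326 (mod 403)
8^256 ≡ 326^2 = 106276 ≡ 287 (mod 403)
402 = 256 + 128 + 16 + 2 in binary powers of 2.
So 8^402 ≡ 287 · 326 · 287 · 64 ≡ 64 (mod 403).
Since 64 ≠ 1, base 8 is a Fermat witness: 403 is composite.

64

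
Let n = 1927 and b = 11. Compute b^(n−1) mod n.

11^1 ≡ 11 (mod 1927)
11^2 ≡ 11^2 = 121 ≡ 121 (mod 1927)
11^4 ≡ 121^2 = 14641 ≡ 1152 (mod 1927)
11^8 ≡ 1152^2 = 1327104 ≡ 1328 (mod 1927)
11^16 ≡ 1328^2 = 1763584 ≡ 379 (mod 1927)
11^32 ≡ 379^2 = 143641 ≡ 1043 (mod 1927)
11^64 ≡ 1043^2 = 1087849 ≡ 1021 (mod 1927)
11^128 ≡ 1021^2 = 1042441 ≡ 1861 (mod 1927)
11^256 ≡ 1861^2 = 3463321 ≡ 502 (mod 1927)
11^512 ≡ 502^2 = 252004 ≡ 1494 (mod 1927)
11^1024 ≡ 1494^2 = 2232036 ≡ 570 (mod 1927)
1926 = 1024 + 512 + 256 + 128 + 4 + 2 in binary powers of 2.
So 11^1926 ≡ 570 · 1494 · 502 · 1861 · 1152 · 121 ≡ 484 (mod 1927).
Since 484 ≠ 1, base 11 is a Fermat witness: 1927 is composite.

484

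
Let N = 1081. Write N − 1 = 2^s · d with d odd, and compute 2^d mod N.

1081 − 1 = 1080 = 2^3 · 135, so d = 135.
2^1 ≡ 2 (mod 1081)
2^2 ≡ 2^2 = 4 ≡ 4 (mod 1081)
2^4 ≡ 4^2 = 16 ≡ 16 (mod 1081)
2^8 ≡ 16^2 = 256 ≡ 256 (mod 1081)
2^16 ≡ 256^2 = 65536 ≡ 676 (mod 1081)
2^32 ≡ 676^2 = 456976 ≡ 794 (mod 1081)
2^64 ≡ 794^2 = 630436 ≡ 213 (mod 1081)
2^128 ≡ 213^2 = 45369 ≡ 1048 (mod 1081)
135 = 128 + 4 + 2 + 1 in binary powers of 2.
So 2^135 ≡ 1048 · 16 · 4 · 2 ≡ 100 (mod 1081).
Squaring chain: 100 → 271 → 1014; never reaches −1, so base 2 is a Miller–Rabin witness that 1081 is composite.

100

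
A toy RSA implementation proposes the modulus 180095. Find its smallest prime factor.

5

180095 is odd.
Digit sum 23, not divisible by 3.
Ends in 5: divisible by 5.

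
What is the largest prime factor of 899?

899 = 29 · 31
31 is prime.
So 899 = 29 · 31; the largest prime factor is 31.

31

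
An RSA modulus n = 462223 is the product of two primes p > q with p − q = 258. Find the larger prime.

Since p = q + 258, we have 462223 = q(q + 258), so q² + 258q − 462223 = 0.
Discriminant: 258² + 4·462223 = 66564 + 1848892 = 1915456; √1915456 = 1384.
q = (−258 + 1384)/2 = 563, and p = q + 258 = 821.
Check: 563 · 821 = 462223.

821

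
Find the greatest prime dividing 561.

561 = 3 · 187
187 = 11 · 17
17 is prime.
So 561 = 3 · 11 · 17; the largest prime factor is 17.

17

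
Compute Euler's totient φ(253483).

Factor: 253483 = 23 · 103 · 107.
φ(253483) = (23−1) · (103−1) · (107−1) = 22 · 102 · 106 = 237864.

237864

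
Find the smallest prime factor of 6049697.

71

6049697 is odd.
Digit sum 41, not divisible by 3.
Ends in 7: not divisible by 5.
7: 6049697 = 7·864242 + 3
11: 6049697 = 11·549972 + 5
13: 6049697 = 13·465361 + 4
17: 6049697 = 17·355864 + 9
19: 6049697 = 19·318405 + 2
23: 6049697 = 23·263030 + 7
29: 6049697 = 29·208610 + 7
31: 6049697 = 31·195151 + 16
37: 6049697 = 37·163505 + 12
41: 6049697 = 41·147553 + 24
43: 6049697 = 43·140690 + 27
47: 6049697 = 47·128716 + 45
53: 6049697 = 53·114145 + 12
59: 6049697 = 59·102537 + 14
61: 6049697 = 61·99175 + 22
67: 6049697 = 67·90293 + 66
71: 6049697 = 71·85207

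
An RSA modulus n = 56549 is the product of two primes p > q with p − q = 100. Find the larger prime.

Since p = q + 100, we have 56549 = q(q + 100), so q² + 100q − 56549 = 0.
Discriminant: 100² + 4·56549 = 10000 + 226196 = 236196; √236196 = 486.
q = (−100 + 486)/2 = 193, and p = q + 100 = 293.
Check: 193 · 293 = 56549.

293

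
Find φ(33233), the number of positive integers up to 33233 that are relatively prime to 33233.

Factor: 33233 = 167 · 199.
φ(33233) = (167−1) · (199−1) = 166 · 198 = 32868.

32868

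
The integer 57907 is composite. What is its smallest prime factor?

79

57907 is odd.
Digit sum 28, not divisible by 3.
Ends in 7: not divisible by 5.
7: 57907 = 7·8272 + 3
11: 57907 = 11·5264 + 3
13: 57907 = 13·4454 + 5
17: 57907 = 17·3406 + 5
19: 57907 = 19·3047 + 14
23: 57907 = 23·2517 + 16
29: 57907 = 29·1996 + 23
31: 57907 = 31·1867 + 30
37: 57907 = 37·1565 + 2
41: 57907 = 41·1412 + 15
43: 57907 = 43·1346 + 29
47: 57907 = 47·1232 + 3
53: 57907 = 53·1092 + 31
59: 57907 = 59·981 + 28
61: 57907 = 61·949 + 18
67: 57907 = 67·864 + 19
71: 57907 = 71·815 + 42
73: 57907 = 73·793 + 18
79: 57907 = 79·733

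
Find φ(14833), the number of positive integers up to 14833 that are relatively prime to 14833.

Factor: 14833 = 7 · 13 · 163.
φ(14833) = (7−1) · (13−1) · (163−1) = 6 · 12 · 162 = 11664.

11664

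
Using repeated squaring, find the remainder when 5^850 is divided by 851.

5^1 ≡ 5 (mod 851)
5^2 ≡ 5^2 = 25 ≡ 25 (mod 851)
5^4 ≡ 25^2 = 625 ≡ 625 (mod 851)
5^8 ≡ 625^2 = 390625 ≡ 16 (mod 851)
5^16 ≡ 16^2 = 256 ≡ 256 (mod 851)
5^32 ≡ 256^2 = 65536 ≡ 9 (mod 851)
5^64 ≡ 9^2 = 81 ≡ 81 (mod 851)
5^128 ≡ 81^2 = 6561 ≡ 604 (mod 851)
5^256 ≡ 604^2 = 364816 ≡ 588 (mod 851)
5^512 ≡ 588^2 = 345744 ≡ 238 (mod 851)
850 = 512 + 256 + 64 + 16 + 2 in binary powers of 2.
So 5^850 ≡ 238 · 588 · 81 · 256 · 25 ≡ 818 (mod 851).
Since 818 ≠ 1, base 5 is a Fermat witness: 851 is composite.

818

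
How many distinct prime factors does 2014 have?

3

2014 = 2 · 1007
1007 = 19 · 53
2014 = 2 · 19 · 53, which has 3 distinct prime factors.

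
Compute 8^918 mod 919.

8^1 ≡ 8 (mod 919)
8^2 ≡ 8^2 = 64 ≡ 64 (mod 919)
8^4 ≡ 64^2 = 4096 ≡ 420 (mod 919)
8^8 ≡ 420^2 = 176400 ≡ 871 (mod 919)
8^16 ≡ 871^2 = 758641 ≡ 466 (mod 919)
8^32 ≡ 466^2 = 217156 ≡ 272 (mod 919)
8^64 ≡ 272^2 = 73984 ≡ 464 (mod 919)
8^128 ≡ 464^2 = 215296 ≡ 250 (mod 919)
8^256 ≡ 250^2 = 62500 ≡ 8 (mod 919)
8^512 ≡ 8^2 = 64 ≡ 64 (mod 919)
918 = 512 + 256 + 128 + 16 + 4 + 2 in binary powers of 2.
So 8^918 ≡ 64 · 8 · 250 · 466 · 420 · 64 ≡ 1 (mod 919).
Since the result is 1, base 8 gives no evidence that 919 is composite.

1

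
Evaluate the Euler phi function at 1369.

1332

Factor: 1369 = 37^2.
φ(1369) = 37^1·(37−1) = 1332.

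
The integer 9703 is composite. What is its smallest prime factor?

31

9703 is odd.
Digit sum 19, not divisible by 3.
Ends in 3: not divisible by 5.
7: 9703 = 7·1386 + 1
11: 9703 = 11·882 + 1
13: 9703 = 13·746 + 5
17: 9703 = 17·570 + 13
19: 9703 = 19·510 + 13
23: 9703 = 23·421 + 20
29: 9703 = 29·334 + 17
31: 9703 = 31·313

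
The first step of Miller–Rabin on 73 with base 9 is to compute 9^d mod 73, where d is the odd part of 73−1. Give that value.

73 − 1 = 72 = 2^3 · 9, so d = 9.
9^1 ≡ 9 (mod 73)
9^2 ≡ 9^2 = 81 ≡ 8 (mod 73)
9^4 ≡ 8^2 = 64 ≡ 64 (mod 73)
9^8 ≡ 64^2 = 4096 ≡ 8 (mod 73)
9 = 8 + 1 in binary powers of 2.
So 9^9 ≡ 8 · 9 ≡ 72 (mod 73).
Since 9^d ≡ 72 (mod 73), base 9 does not prove 73 composite.

72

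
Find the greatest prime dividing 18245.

89

18245 = 5 · 3649
3649 = 41 · 89
89 is prime.
So 18245 = 5 · 41 · 89; the largest prime factor is 89.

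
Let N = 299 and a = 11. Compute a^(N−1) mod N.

11^1 ≡ 11 (mod 299)
11^2 ≡ 11^2 = 121 ≡ 121 (mod 299)
11^4 ≡ 121^2 = 14641 ≡ 289 (mod 299)
11^8 ≡ 289^2 = 83521 ≡ 100 (mod 299)
11^16 ≡ 100^2 = 10000 ≡ 133 (mod 299)
11^32 ≡ 133^2 = 17689 ≡ 48 (mod 299)
11^64 ≡ 48^2 = 2304 ≡ 211 (mod 299)
11^128 ≡ 211^2 = 44521 ≡ 269 (mod 299)
11^256 ≡ 269^2 = 72361 ≡ 3 (mod 299)
298 = 256 + 32 + 8 + 2 in binary powers of 2.
So 11^298 ≡ 3 · 48 · 100 · 121 ≡ 127 (mod 299).
Since 127 ≠ 1, base 11 is a Fermat witness: 299 is composite.

127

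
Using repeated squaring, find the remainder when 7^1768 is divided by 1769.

7^1 ≡ 7 (mod 1769)
7^2 ≡ 7^2 = 49 ≡ 49 (mod 1769)
7^4 ≡ 49^2 = 2401 ≡ 632 (mod 1769)
7^8 ≡ 632^2 = 399424 ≡ 1399 (mod 1769)
7^16 ≡ 1399^2 = 1957201 ≡ 687 (mod 1769)
7^32 ≡ 687^2 = 471969 ≡ 1415 (mod 1769)
7^64 ≡ 1415^2 = 2002225 ≡ 1486 (mod 1769)
7^128 ≡ 1486^2 = 2208196 ≡ 484 (mod 1769)
7^256 ≡ 484^2 = 234256 ≡ 748 (mod 1769)
7^512 ≡ 748^2 = 559504 ≡ 500 (mod 1769)
7^1024 ≡ 500^2 = 250000 ≡ 571 (mod 1769)
1768 = 1024 + 512 + 128 + 64 + 32 + 8 in binary powers of 2.
So 7^1768 ≡ 571 · 500 · 484 · 1486 · 1415 · 1399 ≡ 1154 (mod 1769).
Since 1154 ≠ 1, base 7 is a Fermat witness: 1769 is composite.

1154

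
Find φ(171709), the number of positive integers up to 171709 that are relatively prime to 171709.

Factor: 171709 = 29 · 31 · 191.
φ(171709) = (29−1) · (31−1) · (191−1) = 28 · 30 · 190 = 159600.

159600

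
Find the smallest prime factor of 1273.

1273 is odd.
Digit sum 13, not divisible by 3.
Ends in 3: not divisible by 5.
7: 1273 = 7·181 + 6
11: 1273 = 11·115 + 8
13: 1273 = 13·97 + 12
17: 1273 = 17·74 + 15
19: 1273 = 19·67

19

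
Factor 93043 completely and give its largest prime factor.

83

93043 = 19 · 4897
4897 = 59 · 83
83 is prime.
So 93043 = 19 · 59 · 83; the largest prime factor is 83.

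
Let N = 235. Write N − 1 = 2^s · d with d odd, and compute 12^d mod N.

97

235 − 1 = 234 = 2^1 · 117, so d = 117.
12^1 ≡ 12 (mod 235)
12^2 ≡ 12^2 = 144 ≡ 144 (mod 235)
12^4 ≡ 144^2 = 20736 ≡ 56 (mod 235)
12^8 ≡ 56^2 = 3136 ≡ 81 (mod 235)
12^16 ≡ 81^2 = 6561 ≡ 216 (mod 235)
12^32 ≡ 216^2 = 46656 ≡ 126 (mod 235)
12^64 ≡ 126^2 = 15876 ≡ 131 (mod 235)
117 = 64 + 32 + 16 + 4 + 1 in binary powers of 2.
So 12^117 ≡ 131 · 126 · 216 · 56 · 12 ≡ 97 (mod 235).
Squaring chain: 97; never reaches −1, so base 12 is a Miller–Rabin witness that 235 is composite.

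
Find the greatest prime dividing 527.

31

527 = 17 · 31
31 is prime.
So 527 = 17 · 31; the largest prime factor is 31.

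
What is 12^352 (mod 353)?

1

12^1 ≡ 12 (mod 353)
12^2 ≡ 12^2 = 144 ≡ 144 (mod 353)
12^4 ≡ 144^2 = 20736 ≡ 262 (mod 353)
12^8 ≡ 262^2 = 68644 ≡ 162 (mod 353)
12^16 ≡ 162^2 = 26244 ≡ 122 (mod 353)
12^32 ≡ 122^2 = 14884 ≡ 58 (mod 353)
12^64 ≡ 58^2 = 3364 ≡ 187 (mod 353)
12^128 ≡ 187^2 = 34969 ≡ 22 (mod 353)
12^256 ≡ 22^2 = 484 ≡ 131 (mod 353)
352 = 256 + 64 + 32 in binary powers of 2.
So 12^352 ≡ 131 · 187 · 58 ≡ 1 (mod 353).
Since the result is 1, base 12 gives no evidence that 353 is composite.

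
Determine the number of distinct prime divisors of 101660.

5

101660 = 2^2 · 25415
25415 = 5 · 5083
5083 = 13 · 391
391 = 17 · 23
101660 = 2^2 · 5 · 13 · 17 · 23, which has 5 distinct prime factors.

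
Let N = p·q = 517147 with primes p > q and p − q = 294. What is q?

587

Since p = q + 294, we have 517147 = q(q + 294), so q² + 294q − 517147 = 0.
Discriminant: 294² + 4·517147 = 86436 + 2068588 = 2155024; √2155024 = 1468.
q = (−294 + 1468)/2 = 587, and p = q + 294 = 881.
Check: 587 · 881 = 517147.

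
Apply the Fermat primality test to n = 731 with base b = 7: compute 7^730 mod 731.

36

7^1 ≡ 7 (mod 731)
7^2 ≡ 7^2 = 49 ≡ 49 (mod 731)
7^4 ≡ 49^2 = 2401 ≡ 208 (mod 731)
7^8 ≡ 208^2 = 43264 ≡ 135 (mod 731)
7^16 ≡ 135^2 = 18225 ≡ 681 (mod 731)
7^32 ≡ 681^2 = 463761 ≡ 307 (mod 731)
7^64 ≡ 307^2 = 94249 ≡ 681 (mod 731)
7^128 ≡ 681^2 = 463761 ≡ 307 (mod 731)
7^256 ≡ 307^2 = 94249 ≡ 681 (mod 731)
7^512 ≡ 681^2 = 463761 ≡ 307 (mod 731)
730 = 512 + 128 + 64 + 16 + 8 + 2 in binary powers of 2.
So 7^730 ≡ 307 · 307 · 681 · 681 · 135 · 49 ≡ 36 (mod 731).
Since 36 ≠ 1, base 7 is a Fermat witness: 731 is composite.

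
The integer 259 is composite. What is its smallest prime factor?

259 is odd.
Digit sum 16, not divisible by 3.
Ends in 9: not divisible by 5.
7: 259 = 7·37

7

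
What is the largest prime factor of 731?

43

731 = 17 · 43
43 is prime.
So 731 = 17 · 43; the largest prime factor is 43.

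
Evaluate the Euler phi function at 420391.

Factor: 420391 = 31 · 71 · 191.
φ(420391) = (31−1) · (71−1) · (191−1) = 30 · 70 · 190 = 399000.

399000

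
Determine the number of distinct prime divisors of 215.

215 = 5 · 43
215 = 5 · 43, which has 2 distinct prime factors.

2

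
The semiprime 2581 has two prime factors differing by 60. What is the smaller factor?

Since p = q + 60, we have 2581 = q(q + 60), so q² + 60q − 2581 = 0.
Discriminant: 60² + 4·2581 = 3600 + 10324 = 13924; √13924 = 118.
q = (−60 + 118)/2 = 29, and p = q + 60 = 89.
Check: 29 · 89 = 2581.

29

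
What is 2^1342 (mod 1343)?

914

2^1 ≡ 2 (mod 1343)
2^2 ≡ 2^2 = 4 ≡ 4 (mod 1343)
2^4 ≡ 4^2 = 16 ≡ 16 (mod 1343)
2^8 ≡ 16^2 = 256 ≡ 256 (mod 1343)
2^16 ≡ 256^2 = 65536 ≡ 1072 (mod 1343)
2^32 ≡ 1072^2 = 1149184 ≡ 919 (mod 1343)
2^64 ≡ 919^2 = 844561 ≡ 1157 (mod 1343)
2^128 ≡ 1157^2 = 1338649 ≡ 1021 (mod 1343)
2^256 ≡ 1021^2 = 1042441 ≡ 273 (mod 1343)
2^512 ≡ 273^2 = 74529 ≡ 664 (mod 1343)
2^1024 ≡ 664^2 = 440896 ≡ 392 (mod 1343)
1342 = 1024 + 256 + 32 + 16 + 8 + 4 + 2 in binary powers of 2.
So 2^1342 ≡ 392 · 273 · 919 · 1072 · 256 · 16 · 4 ≡ 914 (mod 1343).
Since 914 ≠ 1, base 2 is a Fermat witness: 1343 is composite.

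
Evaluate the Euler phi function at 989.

Factor: 989 = 23 · 43.
φ(989) = (23−1) · (43−1) = 22 · 42 = 924.

924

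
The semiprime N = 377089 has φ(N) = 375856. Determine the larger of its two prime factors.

677

φ(n) = (p−1)(q−1) = n − (p+q) + 1, so p + q = 377089 − 375856 + 1 = 1234.
p and q are the roots of t² − 1234t + 377089 = 0.
Discriminant: 1234² − 4·377089 = 1522756 − 1508356 = 14400; √14400 = 120.
q = (1234 − 120)/2 = 557, p = (1234 + 120)/2 = 677.
Check: 557 · 677 = 377089.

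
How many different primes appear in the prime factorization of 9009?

4

9009 = 3^2 · 1001
1001 = 7 · 143
143 = 11 · 13
9009 = 3^2 · 7 · 11 · 13, which has 4 distinct prime factors.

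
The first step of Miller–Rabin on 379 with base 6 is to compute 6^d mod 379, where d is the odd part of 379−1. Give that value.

1

379 − 1 = 378 = 2^1 · 189, so d = 189.
6^1 ≡ 6 (mod 379)
6^2 ≡ 6^2 = 36 ≡ 36 (mod 379)
6^4 ≡ 36^2 = 1296 ≡ 159 (mod 379)
6^8 ≡ 159^2 = 25281 ≡ 267 (mod 379)
6^16 ≡ 267^2 = 71289 ≡ 37 (mod 379)
6^32 ≡ 37^2 = 1369 ≡ 232 (mod 379)
6^64 ≡ 232^2 = 53824 ≡ 6 (mod 379)
6^128 ≡ 6^2 = 36 ≡ 36 (mod 379)
189 = 128 + 32 + 16 + 8 + 4 + 1 in binary powers of 2.
So 6^189 ≡ 36 · 232 · 37 · 267 · 159 · 6 ≡ 1 (mod 379).
Since 6^d ≡ 1 (mod 379), base 6 does not prove 379 composite.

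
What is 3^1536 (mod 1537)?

256

3^1 ≡ 3 (mod 1537)
3^2 ≡ 3^2 = 9 ≡ 9 (mod 1537)
3^4 ≡ 9^2 = 81 ≡ 81 (mod 1537)
3^8 ≡ 81^2 = 6561 ≡ 413 (mod 1537)
3^16 ≡ 413^2 = 170569 ≡ 1499 (mod 1537)
3^32 ≡ 1499^2 = 2247001 ≡ 1444 (mod 1537)
3^64 ≡ 1444^2 = 2085136 ≡ 964 (mod 1537)
3^128 ≡ 964^2 = 929296 ≡ 948 (mod 1537)
3^256 ≡ 948^2 = 898704 ≡ 1096 (mod 1537)
3^512 ≡ 1096^2 = 1201216 ≡ 819 (mod 1537)
3^1024 ≡ 819^2 = 670761 ≡ 629 (mod 1537)
1536 = 1024 + 512 in binary powers of 2.
So 3^1536 ≡ 629 · 819 ≡ 256 (mod 1537).
Since 256 ≠ 1, base 3 is a Fermat witness: 1537 is composite.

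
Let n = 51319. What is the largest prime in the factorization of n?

51319 = 19 · 2701
2701 = 37 · 73
73 is prime.
So 51319 = 19 · 37 · 73; the largest prime factor is 73.

73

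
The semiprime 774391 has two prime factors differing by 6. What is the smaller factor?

Since p = q + 6, we have 774391 = q(q + 6), so q² + 6q − 774391 = 0.
Discriminant: 6² + 4·774391 = 36 + 3097564 = 3097600; √3097600 = 1760.
q = (−6 + 1760)/2 = 877, and p = q + 6 = 883.
Check: 877 · 883 = 774391.

877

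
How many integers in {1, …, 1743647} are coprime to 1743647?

Factor: 1743647 = 53 · 167 · 197.
φ(1743647) = (53−1) · (167−1) · (197−1) = 52 · 166 · 196 = 1691872.

1691872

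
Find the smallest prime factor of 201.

201 is odd.
Digit sum 3, divisible by 3.

3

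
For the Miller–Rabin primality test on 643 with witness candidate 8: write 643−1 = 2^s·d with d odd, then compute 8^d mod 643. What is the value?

643 − 1 = 642 = 2^1 · 321, so d = 321.
8^1 ≡ 8 (mod 643)
8^2 ≡ 8^2 = 64 ≡ 64 (mod 643)
8^4 ≡ 64^2 = 4096 ≡ 238 (mod 643)
8^8 ≡ 238^2 = 56644 ≡ 60 (mod 643)
8^16 ≡ 60^2 = 3600 ≡ 385 (mod 643)
8^32 ≡ 385^2 = 148225 ≡ 335 (mod 643)
8^64 ≡ 335^2 = 112225 ≡ 343 (mod 643)
8^128 ≡ 343^2 = 117649 ≡ 623 (mod 643)
8^256 ≡ 623^2 = 388129 ≡ 400 (mod 643)
321 = 256 + 64 + 1 in binary powers of 2.
So 8^321 ≡ 400 · 343 · 8 ≡ 642 (mod 643).
Since 8^d ≡ 642 (mod 643), base 8 does not prove 643 composite.

642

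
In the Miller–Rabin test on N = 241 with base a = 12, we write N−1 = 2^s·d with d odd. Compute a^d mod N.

241 − 1 = 240 = 2^4 · 15, so d = 15.
12^1 ≡ 12 (mod 241)
12^2 ≡ 12^2 = 144 ≡ 144 (mod 241)
12^4 ≡ 144^2 = 20736 ≡ 10 (mod 241)
12^8 ≡ 10^2 = 100 ≡ 100 (mod 241)
15 = 8 + 4 + 2 + 1 in binary powers of 2.
So 12^15 ≡ 100 · 10 · 144 · 12 ≡ 30 (mod 241).
Squaring chain: 30 → 177 → 240 → 1; reaches −1, so base 12 does not prove 241 composite.

30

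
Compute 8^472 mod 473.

262

8^1 ≡ 8 (mod 473)
8^2 ≡ 8^2 = 64 ≡ 64 (mod 473)
8^4 ≡ 64^2 = 4096 ≡ 312 (mod 473)
8^8 ≡ 312^2 = 97344 ≡ 379 (mod 473)
8^16 ≡ 379^2 = 143641 ≡ 322 (mod 473)
8^32 ≡ 322^2 = 103684 ≡ 97 (mod 473)
8^64 ≡ 97^2 = 9409 ≡ 422 (mod 473)
8^128 ≡ 422^2 = 178084 ≡ 236 (mod 473)
8^256 ≡ 236^2 = 55696 ≡ 355 (mod 473)
472 = 256 + 128 + 64 + 16 + 8 in binary powers of 2.
So 8^472 ≡ 355 · 236 · 422 · 322 · 379 ≡ 262 (mod 473).
Since 262 ≠ 1, base 8 is a Fermat witness: 473 is composite.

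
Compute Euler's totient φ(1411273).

1372800

Factor: 1411273 = 89 · 101 · 157.
φ(1411273) = (89−1) · (101−1) · (157−1) = 88 · 100 · 156 = 1372800.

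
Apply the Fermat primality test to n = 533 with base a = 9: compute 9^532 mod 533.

165

9^1 ≡ 9 (mod 533)
9^2 ≡ 9^2 = 81 ≡ 81 (mod 533)
9^4 ≡ 81^2 = 6561 ≡ 165 (mod 533)
9^8 ≡ 165^2 = 27225 ≡ 42 (mod 533)
9^16 ≡ 42^2 = 1764 ≡ 165 (mod 533)
9^32 ≡ 165^2 = 27225 ≡ 42 (mod 533)
9^64 ≡ 42^2 = 1764 ≡ 165 (mod 533)
9^128 ≡ 165^2 = 27225 ≡ 42 (mod 533)
9^256 ≡ 42^2 = 1764 ≡ 165 (mod 533)
9^512 ≡ 165^2 = 27225 ≡ 42 (mod 533)
532 = 512 + 16 + 4 in binary powers of 2.
So 9^532 ≡ 42 · 165 · 165 ≡ 165 (mod 533).
Since 165 ≠ 1, base 9 is a Fermat witness: 533 is composite.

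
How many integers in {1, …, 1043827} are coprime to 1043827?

Factor: 1043827 = 73 · 79 · 181.
φ(1043827) = (73−1) · (79−1) · (181−1) = 72 · 78 · 180 = 1010880.

1010880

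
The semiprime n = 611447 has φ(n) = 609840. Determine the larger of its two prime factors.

991

φ(n) = (p−1)(q−1) = n − (p+q) + 1, so p + q = 611447 − 609840 + 1 = 1608.
p and q are the roots of t² − 1608t + 611447 = 0.
Discriminant: 1608² − 4·611447 = 2585664 − 2445788 = 139876; √139876 = 374.
q = (1608 − 374)/2 = 617, p = (1608 + 374)/2 = 991.
Check: 617 · 991 = 611447.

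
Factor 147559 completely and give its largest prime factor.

147559 = 41 · 3599
3599 = 59 · 61
61 is prime.
So 147559 = 41 · 59 · 61; the largest prime factor is 61.

61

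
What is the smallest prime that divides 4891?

4891 is odd.
Digit sum 22, not divisible by 3.
Ends in 1: not divisible by 5.
7: 4891 = 7·698 + 5
11: 4891 = 11·444 + 7
13: 4891 = 13·376 + 3
17: 4891 = 17·287 + 12
19: 4891 = 19·257 + 8
23: 4891 = 23·212 + 15
29: 4891 = 29·168 + 19
31: 4891 = 31·157 + 24
37: 4891 = 37·132 + 7
41: 4891 = 41·119 + 12
43: 4891 = 43·113 + 32
47: 4891 = 47·104 + 3
53: 4891 = 53·92 + 15
59: 4891 = 59·82 + 53
61: 4891 = 61·80 + 11
67: 4891 = 67·73

67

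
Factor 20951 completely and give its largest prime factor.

20951 = 7 · 2993
2993 = 41 · 73
73 is prime.
So 20951 = 7 · 41 · 73; the largest prime factor is 73.

73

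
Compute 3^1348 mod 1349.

3^1 ≡ 3 (mod 1349)
3^2 ≡ 3^2 = 9 ≡ 9 (mod 1349)
3^4 ≡ 9^2 = 81 ≡ 81 (mod 1349)
3^8 ≡ 81^2 = 6561 ≡ 1165 (mod 1349)
3^16 ≡ 1165^2 = 1357225 ≡ 131 (mod 1349)
3^32 ≡ 131^2 = 17161 ≡ 973 (mod 1349)
3^64 ≡ 973^2 = 946729 ≡ 1080 (mod 1349)
3^128 ≡ 1080^2 = 1166400 ≡ 864 (mod 1349)
3^256 ≡ 864^2 = 746496 ≡ 499 (mod 1349)
3^512 ≡ 499^2 = 249001 ≡ 785 (mod 1349)
3^1024 ≡ 785^2 = 616225 ≡ 1081 (mod 1349)
1348 = 1024 + 256 + 64 + 4 in binary powers of 2.
So 3^1348 ≡ 1081 · 499 · 1080 · 81 ≡ 682 (mod 1349).
Since 682 ≠ 1, base 3 is a Fermat witness: 1349 is composite.

682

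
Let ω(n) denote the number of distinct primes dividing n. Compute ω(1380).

1380 = 2^2 · 345
345 = 3 · 115
115 = 5 · 23
1380 = 2^2 · 3 · 5 · 23, which has 4 distinct prime factors.

4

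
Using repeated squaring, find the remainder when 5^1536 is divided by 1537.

1035

5^1 ≡ 5 (mod 1537)
5^2 ≡ 5^2 = 25 ≡ 25 (mod 1537)
5^4 ≡ 25^2 = 625 ≡ 625 (mod 1537)
5^8 ≡ 625^2 = 390625 ≡ 227 (mod 1537)
5^16 ≡ 227^2 = 51529 ≡ 808 (mod 1537)
5^32 ≡ 808^2 = 652864 ≡ 1176 (mod 1537)
5^64 ≡ 1176^2 = 1382976 ≡ 1213 (mod 1537)
5^128 ≡ 1213^2 = 1471369 ≡ 460 (mod 1537)
5^256 ≡ 460^2 = 211600 ≡ 1031 (mod 1537)
5^512 ≡ 1031^2 = 1062961 ≡ 894 (mod 1537)
5^1024 ≡ 894^2 = 799236 ≡ 1533 (mod 1537)
1536 = 1024 + 512 in binary powers of 2.
So 5^1536 ≡ 1533 · 894 ≡ 1035 (mod 1537).
Since 1035 ≠ 1, base 5 is a Fermat witness: 1537 is composite.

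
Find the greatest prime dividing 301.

43

301 = 7 · 43
43 is prime.
So 301 = 7 · 43; the largest prime factor is 43.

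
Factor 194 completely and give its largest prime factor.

97

194 = 2 · 97
97 is prime.
So 194 = 2 · 97; the largest prime factor is 97.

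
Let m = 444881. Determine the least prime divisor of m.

31

444881 is odd.
Digit sum 29, not divisible by 3.
Ends in 1: not divisible by 5.
7: 444881 = 7·63554 + 3
11: 444881 = 11·40443 + 8
13: 444881 = 13·34221 + 8
17: 444881 = 17·26169 + 8
19: 444881 = 19·23414 + 15
23: 444881 = 23·19342 + 15
29: 444881 = 29·15340 + 21
31: 444881 = 31·14351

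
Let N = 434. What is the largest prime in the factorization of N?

434 = 2 · 217
217 = 7 · 31
31 is prime.
So 434 = 2 · 7 · 31; the largest prime factor is 31.

31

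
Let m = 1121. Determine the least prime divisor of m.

19

1121 is odd.
Digit sum 5, not divisible by 3.
Ends in 1: not divisible by 5.
7: 1121 = 7·160 + 1
11: 1121 = 11·101 + 10
13: 1121 = 13·86 + 3
17: 1121 = 17·65 + 16
19: 1121 = 19·59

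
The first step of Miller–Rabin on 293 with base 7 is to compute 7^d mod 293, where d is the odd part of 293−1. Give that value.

138

293 − 1 = 292 = 2^2 · 73, so d = 73.
7^1 ≡ 7 (mod 293)
7^2 ≡ 7^2 = 49 ≡ 49 (mod 293)
7^4 ≡ 49^2 = 2401 ≡ 57 (mod 293)
7^8 ≡ 57^2 = 3249 ≡ 26 (mod 293)
7^16 ≡ 26^2 = 676 ≡ 90 (mod 293)
7^32 ≡ 90^2 = 8100 ≡ 189 (mod 293)
7^64 ≡ 189^2 = 35721 ≡ 268 (mod 293)
73 = 64 + 8 + 1 in binary powers of 2.
So 7^73 ≡ 268 · 26 · 7 ≡ 138 (mod 293).
Squaring chain: 138 → 292; reaches −1, so base 7 does not prove 293 composite.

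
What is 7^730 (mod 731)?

36

7^1 ≡ 7 (mod 731)
7^2 ≡ 7^2 = 49 ≡ 49 (mod 731)
7^4 ≡ 49^2 = 2401 ≡ 208 (mod 731)
7^8 ≡ 208^2 = 43264 ≡ 135 (mod 731)
7^16 ≡ 135^2 = 18225 ≡ 681 (mod 731)
7^32 ≡ 681^2 = 463761 ≡ 307 (mod 731)
7^64 ≡ 307^2 = 94249 ≡ 681 (mod 731)
7^128 ≡ 681^2 = 463761 ≡ 307 (mod 731)
7^256 ≡ 307^2 = 94249 ≡ 681 (mod 731)
7^512 ≡ 681^2 = 463761 ≡ 307 (mod 731)
730 = 512 + 128 + 64 + 16 + 8 + 2 in binary powers of 2.
So 7^730 ≡ 307 · 307 · 681 · 681 · 135 · 49 ≡ 36 (mod 731).
Since 36 ≠ 1, base 7 is a Fermat witness: 731 is composite.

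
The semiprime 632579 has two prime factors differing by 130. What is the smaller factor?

Since p = q + 130, we have 632579 = q(q + 130), so q² + 130q − 632579 = 0.
Discriminant: 130² + 4·632579 = 16900 + 2530316 = 2547216; √2547216 = 1596.
q = (−130 + 1596)/2 = 733, and p = q + 130 = 863.
Check: 733 · 863 = 632579.

733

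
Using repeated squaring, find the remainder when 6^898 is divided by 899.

6^1 ≡ 6 (mod 899)
6^2 ≡ 6^2 = 36 ≡ 36 (mod 899)
6^4 ≡ 36^2 = 1296 ≡ 397 (mod 899)
6^8 ≡ 397^2 = 157609 ≡ 284 (mod 899)
6^16 ≡ 284^2 = 80656 ≡ 645 (mod 899)
6^32 ≡ 645^2 = 416025 ≡ 687 (mod 899)
6^64 ≡ 687^2 = 471969 ≡ 893 (mod 899)
6^128 ≡ 893^2 = 797449 ≡ 36 (mod 899)
6^256 ≡ 36^2 = 1296 ≡ 397 (mod 899)
6^512 ≡ 397^2 = 157609 ≡ 284 (mod 899)
898 = 512 + 256 + 128 + 2 in binary powers of 2.
So 6^898 ≡ 284 · 397 · 36 · 36 ≡ 645 (mod 899).
Since 645 ≠ 1, base 6 is a Fermat witness: 899 is composite.

645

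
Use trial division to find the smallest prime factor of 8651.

41

8651 is odd.
Digit sum 20, not divisible by 3.
Ends in 1: not divisible by 5.
7: 8651 = 7·1235 + 6
11: 8651 = 11·786 + 5
13: 8651 = 13·665 + 6
17: 8651 = 17·508 + 15
19: 8651 = 19·455 + 6
23: 8651 = 23·376 + 3
29: 8651 = 29·298 + 9
31: 8651 = 31·279 + 2
37: 8651 = 37·233 + 30
41: 8651 = 41·211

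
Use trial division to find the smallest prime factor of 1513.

1513 is odd.
Digit sum 10, not divisible by 3.
Ends in 3: not divisible by 5.
7: 1513 = 7·216 + 1
11: 1513 = 11·137 + 6
13: 1513 = 13·116 + 5
17: 1513 = 17·89

17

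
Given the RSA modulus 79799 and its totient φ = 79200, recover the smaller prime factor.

199

φ(n) = (p−1)(q−1) = n − (p+q) + 1, so p + q = 79799 − 79200 + 1 = 600.
p and q are the roots of t² − 600t + 79799 = 0.
Discriminant: 600² − 4·79799 = 360000 − 319196 = 40804; √40804 = 202.
q = (600 − 202)/2 = 199, p = (600 + 202)/2 = 401.
Check: 199 · 401 = 79799.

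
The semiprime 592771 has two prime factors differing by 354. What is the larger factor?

967

Since p = q + 354, we have 592771 = q(q + 354), so q² + 354q − 592771 = 0.
Discriminant: 354² + 4·592771 = 125316 + 2371084 = 2496400; √2496400 = 1580.
q = (−354 + 1580)/2 = 613, and p = q + 354 = 967.
Check: 613 · 967 = 592771.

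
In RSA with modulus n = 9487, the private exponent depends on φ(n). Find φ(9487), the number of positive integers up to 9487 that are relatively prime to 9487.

9256

Factor: 9487 = 53 · 179.
φ(9487) = (53−1) · (179−1) = 52 · 178 = 9256.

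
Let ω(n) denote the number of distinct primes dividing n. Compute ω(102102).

102102 = 2 · 51051
51051 = 3 · 17017
17017 = 7 · 2431
2431 = 11 · 221
221 = 13 · 17
102102 = 2 · 3 · 7 · 11 · 13 · 17, which has 6 distinct prime factors.

6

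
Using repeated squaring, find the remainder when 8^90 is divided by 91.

64

8^1 ≡ 8 (mod 91)
8^2 ≡ 8^2 = 64 ≡ 64 (mod 91)
8^4 ≡ 64^2 = 4096 ≡ 1 (mod 91)
8^8 ≡ 1^2 = 1 ≡ 1 (mod 91)
8^16 ≡ 1^2 = 1 ≡ 1 (mod 91)
8^32 ≡ 1^2 = 1 ≡ 1 (mod 91)
8^64 ≡ 1^2 = 1 ≡ 1 (mod 91)
90 = 64 + 16 + 8 + 2 in binary powers of 2.
So 8^90 ≡ 1 · 1 · 1 · 64 ≡ 64 (mod 91).
Since 64 ≠ 1, base 8 is a Fermat witness: 91 is composite.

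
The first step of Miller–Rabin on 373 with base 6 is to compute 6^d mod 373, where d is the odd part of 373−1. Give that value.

269

373 − 1 = 372 = 2^2 · 93, so d = 93.
6^1 ≡ 6 (mod 373)
6^2 ≡ 6^2 = 36 ≡ 36 (mod 373)
6^4 ≡ 36^2 = 1296 ≡ 177 (mod 373)
6^8 ≡ 177^2 = 31329 ≡ 370 (mod 373)
6^16 ≡ 370^2 = 136900 ≡ 9 (mod 373)
6^32 ≡ 9^2 = 81 ≡ 81 (mod 373)
6^64 ≡ 81^2 = 6561 ≡ 220 (mod 373)
93 = 64 + 16 + 8 + 4 + 1 in binary powers of 2.
So 6^93 ≡ 220 · 9 · 370 · 177 · 6 ≡ 269 (mod 373).
Squaring chain: 269 → 372; reaches −1, so base 6 does not prove 373 composite.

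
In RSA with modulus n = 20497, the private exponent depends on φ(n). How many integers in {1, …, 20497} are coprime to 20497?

Factor: 20497 = 103 · 199.
φ(20497) = (103−1) · (199−1) = 102 · 198 = 20196.

20196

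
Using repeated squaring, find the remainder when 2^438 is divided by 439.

1

2^1 ≡ 2 (mod 439)
2^2 ≡ 2^2 = 4 ≡ 4 (mod 439)
2^4 ≡ 4^2 = 16 ≡ 16 (mod 439)
2^8 ≡ 16^2 = 256 ≡ 256 (mod 439)
2^16 ≡ 256^2 = 65536 ≡ 125 (mod 439)
2^32 ≡ 125^2 = 15625 ≡ 260 (mod 439)
2^64 ≡ 260^2 = 67600 ≡ 433 (mod 439)
2^128 ≡ 433^2 = 187489 ≡ 36 (mod 439)
2^256 ≡ 36^2 = 1296 ≡ 418 (mod 439)
438 = 256 + 128 + 32 + 16 + 4 + 2 in binary powers of 2.
So 2^438 ≡ 418 · 36 · 260 · 125 · 16 · 4 ≡ 1 (mod 439).
Since the result is 1, base 2 gives no evidence that 439 is composite.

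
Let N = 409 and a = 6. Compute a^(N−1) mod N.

6^1 ≡ 6 (mod 409)
6^2 ≡ 6^2 = 36 ≡ 36 (mod 409)
6^4 ≡ 36^2 = 1296 ≡ 69 (mod 409)
6^8 ≡ 69^2 = 4761 ≡ 262 (mod 409)
6^16 ≡ 262^2 = 68644 ≡ 341 (mod 409)
6^32 ≡ 341^2 = 116281 ≡ 125 (mod 409)
6^64 ≡ 125^2 = 15625 ≡ 83 (mod 409)
6^128 ≡ 83^2 = 6889 ≡ 345 (mod 409)
6^256 ≡ 345^2 = 119025 ≡ 6 (mod 409)
408 = 256 + 128 + 16 + 8 in binary powers of 2.
So 6^408 ≡ 6 · 345 · 341 · 262 ≡ 1 (mod 409).
Since the result is 1, base 6 gives no evidence that 409 is composite.

1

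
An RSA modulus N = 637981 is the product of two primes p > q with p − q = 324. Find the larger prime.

977

Since p = q + 324, we have 637981 = q(q + 324), so q² + 324q − 637981 = 0.
Discriminant: 324² + 4·637981 = 104976 + 2551924 = 2656900; √2656900 = 1630.
q = (−324 + 1630)/2 = 653, and p = q + 324 = 977.
Check: 653 · 977 = 637981.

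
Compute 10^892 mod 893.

332

10^1 ≡ 10 (mod 893)
10^2 ≡ 10^2 = 100 ≡ 100 (mod 893)
10^4 ≡ 100^2 = 10000 ≡ 177 (mod 893)
10^8 ≡ 177^2 = 31329 ≡ 74 (mod 893)
10^16 ≡ 74^2 = 5476 ≡ 118 (mod 893)
10^32 ≡ 118^2 = 13924 ≡ 529 (mod 893)
10^64 ≡ 529^2 = 279841 ≡ 332 (mod 893)
10^128 ≡ 332^2 = 110224 ≡ 385 (mod 893)
10^256 ≡ 385^2 = 148225 ≡ 880 (mod 893)
10^512 ≡ 880^2 = 774400 ≡ 169 (mod 893)
892 = 512 + 256 + 64 + 32 + 16 + 8 + 4 in binary powers of 2.
So 10^892 ≡ 169 · 880 · 332 · 529 · 118 · 74 · 177 ≡ 332 (mod 893).
Since 332 ≠ 1, base 10 is a Fermat witness: 893 is composite.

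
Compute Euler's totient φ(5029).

4876

Factor: 5029 = 47 · 107.
φ(5029) = (47−1) · (107−1) = 46 · 106 = 4876.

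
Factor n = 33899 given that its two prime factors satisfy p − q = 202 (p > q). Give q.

109

Since p = q + 202, we have 33899 = q(q + 202), so q² + 202q − 33899 = 0.
Discriminant: 202² + 4·33899 = 40804 + 135596 = 176400; √176400 = 420.
q = (−202 + 420)/2 = 109, and p = q + 202 = 311.
Check: 109 · 311 = 33899.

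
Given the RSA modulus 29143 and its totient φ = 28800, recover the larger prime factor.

φ(n) = (p−1)(q−1) = n − (p+q) + 1, so p + q = 29143 − 28800 + 1 = 344.
p and q are the roots of t² − 344t + 29143 = 0.
Discriminant: 344² − 4·29143 = 118336 − 116572 = 1764; √1764 = 42.
q = (344 − 42)/2 = 151, p = (344 + 42)/2 = 193.
Check: 151 · 193 = 29143.

193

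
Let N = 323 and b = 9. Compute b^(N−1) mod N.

251

9^1 ≡ 9 (mod 323)
9^2 ≡ 9^2 = 81 ≡ 81 (mod 323)
9^4 ≡ 81^2 = 6561 ≡ 101 (mod 323)
9^8 ≡ 101^2 = 10201 ≡ 188 (mod 323)
9^16 ≡ 188^2 = 35344 ≡ 137 (mod 323)
9^32 ≡ 137^2 = 18769 ≡ 35 (mod 323)
9^64 ≡ 35^2 = 1225 ≡ 256 (mod 323)
9^128 ≡ 256^2 = 65536 ≡ 290 (mod 323)
9^256 ≡ 290^2 = 84100 ≡ 120 (mod 323)
322 = 256 + 64 + 2 in binary powers of 2.
So 9^322 ≡ 120 · 256 · 81 ≡ 251 (mod 323).
Since 251 ≠ 1, base 9 is a Fermat witness: 323 is composite.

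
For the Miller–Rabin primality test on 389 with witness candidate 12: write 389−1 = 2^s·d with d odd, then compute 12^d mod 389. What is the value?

115

389 − 1 = 388 = 2^2 · 97, so d = 97.
12^1 ≡ 12 (mod 389)
12^2 ≡ 12^2 = 144 ≡ 144 (mod 389)
12^4 ≡ 144^2 = 20736 ≡ 119 (mod 389)
12^8 ≡ 119^2 = 14161 ≡ 157 (mod 389)
12^16 ≡ 157^2 = 24649 ≡ 142 (mod 389)
12^32 ≡ 142^2 = 20164 ≡ 325 (mod 389)
12^64 ≡ 325^2 = 105625 ≡ 206 (mod 389)
97 = 64 + 32 + 1 in binary powers of 2.
So 12^97 ≡ 206 · 325 · 12 ≡ 115 (mod 389).
Squaring chain: 115 → 388; reaches −1, so base 12 does not prove 389 composite.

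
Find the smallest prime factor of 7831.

7831 is odd.
Digit sum 19, not divisible by 3.
Ends in 1: not divisible by 5.
7: 7831 = 7·1118 + 5
11: 7831 = 11·711 + 10
13: 7831 = 13·602 + 5
17: 7831 = 17·460 + 11
19: 7831 = 19·412 + 3
23: 7831 = 23·340 + 11
29: 7831 = 29·270 + 1
31: 7831 = 31·252 + 19
37: 7831 = 37·211 + 24
41: 7831 = 41·191

41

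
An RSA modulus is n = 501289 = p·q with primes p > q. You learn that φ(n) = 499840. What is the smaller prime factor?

φ(n) = (p−1)(q−1) = n − (p+q) + 1, so p + q = 501289 − 499840 + 1 = 1450.
p and q are the roots of t² − 1450t + 501289 = 0.
Discriminant: 1450² − 4·501289 = 2102500 − 2005156 = 97344; √97344 = 312.
q = (1450 − 312)/2 = 569, p = (1450 + 312)/2 = 881.
Check: 569 · 881 = 501289.

569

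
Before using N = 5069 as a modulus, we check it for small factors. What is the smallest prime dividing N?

37

5069 is odd.
Digit sum 20, not divisible by 3.
Ends in 9: not divisible by 5.
7: 5069 = 7·724 + 1
11: 5069 = 11·460 + 9
13: 5069 = 13·389 + 12
17: 5069 = 17·298 + 3
19: 5069 = 19·266 + 15
23: 5069 = 23·220 + 9
29: 5069 = 29·174 + 23
31: 5069 = 31·163 + 16
37: 5069 = 37·137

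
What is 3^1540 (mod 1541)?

3^1 ≡ 3 (mod 1541)
3^2 ≡ 3^2 = 9 ≡ 9 (mod 1541)
3^4 ≡ 9^2 = 81 ≡ 81 (mod 1541)
3^8 ≡ 81^2 = 6561 ≡ 397 (mod 1541)
3^16 ≡ 397^2 = 157609 ≡ 427 (mod 1541)
3^32 ≡ 427^2 = 182329 ≡ 491 (mod 1541)
3^64 ≡ 491^2 = 241081 ≡ 685 (mod 1541)
3^128 ≡ 685^2 = 469225 ≡ 761 (mod 1541)
3^256 ≡ 761^2 = 579121 ≡ 1246 (mod 1541)
3^512 ≡ 1246^2 = 1552516 ≡ 729 (mod 1541)
3^1024 ≡ 729^2 = 531441 ≡ 1337 (mod 1541)
1540 = 1024 + 512 + 4 in binary powers of 2.
So 3^1540 ≡ 1337 · 729 · 81 ≡ 1 (mod 1541).
Since the result is 1, base 3 gives no evidence that 1541 is composite.

1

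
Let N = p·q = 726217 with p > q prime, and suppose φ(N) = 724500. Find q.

751

φ(n) = (p−1)(q−1) = n − (p+q) + 1, so p + q = 726217 − 724500 + 1 = 1718.
p and q are the roots of t² − 1718t + 726217 = 0.
Discriminant: 1718² − 4·726217 = 2951524 − 2904868 = 46656; √46656 = 216.
q = (1718 − 216)/2 = 751, p = (1718 + 216)/2 = 967.
Check: 751 · 967 = 726217.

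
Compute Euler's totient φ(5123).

4968

Factor: 5123 = 47 · 109.
φ(5123) = (47−1) · (109−1) = 46 · 108 = 4968.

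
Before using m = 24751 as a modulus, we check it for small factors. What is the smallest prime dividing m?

53

24751 is odd.
Digit sum 19, not divisible by 3.
Ends in 1: not divisible by 5.
7: 24751 = 7·3535 + 6
11: 24751 = 11·2250 + 1
13: 24751 = 13·1903 + 12
17: 24751 = 17·1455 + 16
19: 24751 = 19·1302 + 13
23: 24751 = 23·1076 + 3
29: 24751 = 29·853 + 14
31: 24751 = 31·798 + 13
37: 24751 = 37·668 + 35
41: 24751 = 41·603 + 28
43: 24751 = 43·575 + 26
47: 24751 = 47·526 + 29
53: 24751 = 53·467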